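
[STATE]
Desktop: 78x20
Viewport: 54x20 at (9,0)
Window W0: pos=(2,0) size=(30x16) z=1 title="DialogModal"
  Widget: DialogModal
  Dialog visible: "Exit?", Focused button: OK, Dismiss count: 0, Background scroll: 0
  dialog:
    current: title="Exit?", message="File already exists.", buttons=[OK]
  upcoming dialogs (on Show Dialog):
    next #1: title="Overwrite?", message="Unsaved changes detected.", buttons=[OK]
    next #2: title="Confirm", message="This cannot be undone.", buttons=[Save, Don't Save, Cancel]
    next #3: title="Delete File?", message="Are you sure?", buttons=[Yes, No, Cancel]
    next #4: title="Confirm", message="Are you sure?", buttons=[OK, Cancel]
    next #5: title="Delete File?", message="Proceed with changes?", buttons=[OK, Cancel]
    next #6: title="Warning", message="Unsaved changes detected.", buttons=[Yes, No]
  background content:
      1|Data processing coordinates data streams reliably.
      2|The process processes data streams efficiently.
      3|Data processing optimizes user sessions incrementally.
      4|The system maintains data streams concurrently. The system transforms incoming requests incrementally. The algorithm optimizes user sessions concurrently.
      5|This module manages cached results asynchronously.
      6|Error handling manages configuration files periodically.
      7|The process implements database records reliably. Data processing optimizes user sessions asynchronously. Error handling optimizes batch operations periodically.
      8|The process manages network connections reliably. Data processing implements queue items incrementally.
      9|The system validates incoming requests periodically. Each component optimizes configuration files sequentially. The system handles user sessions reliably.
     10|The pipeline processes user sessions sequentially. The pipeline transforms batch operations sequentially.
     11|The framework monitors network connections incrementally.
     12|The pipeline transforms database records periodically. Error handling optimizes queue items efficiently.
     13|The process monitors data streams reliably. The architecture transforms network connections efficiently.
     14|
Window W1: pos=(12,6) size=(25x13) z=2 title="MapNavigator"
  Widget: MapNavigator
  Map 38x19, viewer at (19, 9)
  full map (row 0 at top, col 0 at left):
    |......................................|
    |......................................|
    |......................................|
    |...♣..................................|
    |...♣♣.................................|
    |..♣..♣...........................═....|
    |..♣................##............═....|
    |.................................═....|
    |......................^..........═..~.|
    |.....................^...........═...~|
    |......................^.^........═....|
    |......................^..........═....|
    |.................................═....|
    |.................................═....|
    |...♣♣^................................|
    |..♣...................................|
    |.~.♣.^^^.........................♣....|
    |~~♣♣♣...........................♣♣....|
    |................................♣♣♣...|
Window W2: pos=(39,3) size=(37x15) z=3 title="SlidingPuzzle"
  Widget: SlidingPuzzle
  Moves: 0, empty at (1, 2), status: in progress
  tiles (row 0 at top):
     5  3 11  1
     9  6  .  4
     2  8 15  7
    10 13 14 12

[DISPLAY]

━━━━━━━━━━━━━━━━━━━━━━┓                               
gModal                ┃                               
──────────────────────┨                               
rocessing coordinates ┃       ┏━━━━━━━━━━━━━━━━━━━━━━━
ocess processes data s┃       ┃ SlidingPuzzle         
rocessing optimizes us┃       ┠───────────────────────
───┏━━━━━━━━━━━━━━━━━━━━━━━┓  ┃┌────┬────┬────┬────┐  
   ┃ MapNavigator          ┃  ┃│  5 │  3 │ 11 │  1 │  
le ┠───────────────────────┨  ┃├────┼────┼────┼────┤  
   ┃.......................┃  ┃│  9 │  6 │    │  4 │  
───┃...........##..........┃  ┃├────┼────┼────┼────┤  
ste┃.......................┃  ┃│  2 │  8 │ 15 │  7 │  
pel┃..............^........┃  ┃├────┼────┼────┼────┤  
ame┃...........@.^.........┃  ┃│ 10 │ 13 │ 14 │ 12 │  
pel┃..............^.^......┃  ┃└────┴────┴────┴────┘  
━━━┃..............^........┃  ┃Moves: 0               
   ┃.......................┃  ┃                       
   ┃.......................┃  ┗━━━━━━━━━━━━━━━━━━━━━━━
   ┗━━━━━━━━━━━━━━━━━━━━━━━┛                          
                                                      


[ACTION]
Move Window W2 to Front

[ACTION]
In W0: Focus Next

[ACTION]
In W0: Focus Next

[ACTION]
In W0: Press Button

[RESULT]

━━━━━━━━━━━━━━━━━━━━━━┓                               
gModal                ┃                               
──────────────────────┨                               
rocessing coordinates ┃       ┏━━━━━━━━━━━━━━━━━━━━━━━
ocess processes data s┃       ┃ SlidingPuzzle         
rocessing optimizes us┃       ┠───────────────────────
ste┏━━━━━━━━━━━━━━━━━━━━━━━┓  ┃┌────┬────┬────┬────┐  
odu┃ MapNavigator          ┃  ┃│  5 │  3 │ 11 │  1 │  
han┠───────────────────────┨  ┃├────┼────┼────┼────┤  
oce┃.......................┃  ┃│  9 │  6 │    │  4 │  
oce┃...........##..........┃  ┃├────┼────┼────┼────┤  
ste┃.......................┃  ┃│  2 │  8 │ 15 │  7 │  
pel┃..............^........┃  ┃├────┼────┼────┼────┤  
ame┃...........@.^.........┃  ┃│ 10 │ 13 │ 14 │ 12 │  
pel┃..............^.^......┃  ┃└────┴────┴────┴────┘  
━━━┃..............^........┃  ┃Moves: 0               
   ┃.......................┃  ┃                       
   ┃.......................┃  ┗━━━━━━━━━━━━━━━━━━━━━━━
   ┗━━━━━━━━━━━━━━━━━━━━━━━┛                          
                                                      


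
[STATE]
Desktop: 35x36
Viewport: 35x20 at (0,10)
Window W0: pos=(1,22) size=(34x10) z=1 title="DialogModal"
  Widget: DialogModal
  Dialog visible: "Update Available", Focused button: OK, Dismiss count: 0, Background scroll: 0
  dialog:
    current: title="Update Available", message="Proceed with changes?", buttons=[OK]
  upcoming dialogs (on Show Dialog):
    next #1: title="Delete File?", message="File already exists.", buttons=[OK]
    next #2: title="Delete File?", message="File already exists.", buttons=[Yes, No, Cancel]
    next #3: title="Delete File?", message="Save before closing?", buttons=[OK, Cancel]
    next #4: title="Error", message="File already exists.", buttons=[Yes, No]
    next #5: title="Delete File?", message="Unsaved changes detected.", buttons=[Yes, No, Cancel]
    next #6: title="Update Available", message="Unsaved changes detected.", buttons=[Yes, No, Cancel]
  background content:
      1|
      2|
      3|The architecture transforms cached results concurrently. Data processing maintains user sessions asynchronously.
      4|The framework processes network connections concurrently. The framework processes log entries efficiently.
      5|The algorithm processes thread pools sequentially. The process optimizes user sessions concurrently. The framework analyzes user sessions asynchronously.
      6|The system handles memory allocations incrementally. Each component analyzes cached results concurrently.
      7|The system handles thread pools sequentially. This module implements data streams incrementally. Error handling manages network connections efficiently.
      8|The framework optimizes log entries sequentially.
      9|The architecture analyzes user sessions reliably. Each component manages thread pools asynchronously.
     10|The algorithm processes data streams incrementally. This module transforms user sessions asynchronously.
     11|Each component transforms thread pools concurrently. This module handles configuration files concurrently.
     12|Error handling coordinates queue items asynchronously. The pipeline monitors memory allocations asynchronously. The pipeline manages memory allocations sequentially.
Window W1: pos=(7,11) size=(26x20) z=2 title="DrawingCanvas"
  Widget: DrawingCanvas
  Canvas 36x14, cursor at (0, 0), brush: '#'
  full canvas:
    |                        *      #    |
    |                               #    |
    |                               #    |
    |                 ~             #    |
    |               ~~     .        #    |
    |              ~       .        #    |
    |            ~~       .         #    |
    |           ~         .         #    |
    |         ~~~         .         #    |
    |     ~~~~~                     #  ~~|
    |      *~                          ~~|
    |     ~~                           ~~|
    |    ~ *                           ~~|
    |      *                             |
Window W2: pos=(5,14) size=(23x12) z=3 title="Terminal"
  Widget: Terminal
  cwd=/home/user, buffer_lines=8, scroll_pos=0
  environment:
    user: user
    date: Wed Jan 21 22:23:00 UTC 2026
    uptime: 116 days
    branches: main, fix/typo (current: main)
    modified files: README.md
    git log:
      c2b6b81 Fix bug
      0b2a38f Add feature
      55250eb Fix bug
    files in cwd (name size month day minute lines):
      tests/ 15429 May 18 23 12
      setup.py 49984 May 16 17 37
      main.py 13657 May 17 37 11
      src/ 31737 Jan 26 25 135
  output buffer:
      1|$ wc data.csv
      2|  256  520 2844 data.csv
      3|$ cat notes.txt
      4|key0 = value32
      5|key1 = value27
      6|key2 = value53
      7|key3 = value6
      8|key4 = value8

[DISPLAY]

                                   
       ┏━━━━━━━━━━━━━━━━━━━━━━━━┓  
       ┃ DrawingCanvas          ┃  
       ┠────────────────────────┨  
     ┏━━━━━━━━━━━━━━━━━━━━━┓    ┃  
     ┃ Terminal            ┃    ┃  
     ┠─────────────────────┨    ┃  
     ┃$ wc data.csv        ┃    ┃  
     ┃  256  520 2844 data.┃  . ┃  
     ┃$ cat notes.txt      ┃  . ┃  
     ┃key0 = value32       ┃ .  ┃  
     ┃key1 = value27       ┃ .  ┃  
 ┏━━━┃key2 = value53       ┃ .  ┃━┓
 ┃ Di┃key3 = value6        ┃    ┃ ┃
 ┠───┃key4 = value8        ┃    ┃─┨
 ┃   ┗━━━━━━━━━━━━━━━━━━━━━┛    ┃ ┃
 ┃   │ ┃    ~ *                 ┃ ┃
 ┃The│ ┃      *                 ┃h┃
 ┃The│ ┃                        ┃ ┃
 ┃The└─┃                        ┃p┃


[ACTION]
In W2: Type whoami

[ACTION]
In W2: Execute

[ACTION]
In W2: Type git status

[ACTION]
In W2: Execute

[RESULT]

                                   
       ┏━━━━━━━━━━━━━━━━━━━━━━━━┓  
       ┃ DrawingCanvas          ┃  
       ┠────────────────────────┨  
     ┏━━━━━━━━━━━━━━━━━━━━━┓    ┃  
     ┃ Terminal            ┃    ┃  
     ┠─────────────────────┨    ┃  
     ┃$ whoami             ┃    ┃  
     ┃user                 ┃  . ┃  
     ┃$ git status         ┃  . ┃  
     ┃On branch main       ┃ .  ┃  
     ┃Changes not staged fo┃ .  ┃  
 ┏━━━┃                     ┃ .  ┃━┓
 ┃ Di┃        modified:   R┃    ┃ ┃
 ┠───┃$ █                  ┃    ┃─┨
 ┃   ┗━━━━━━━━━━━━━━━━━━━━━┛    ┃ ┃
 ┃   │ ┃    ~ *                 ┃ ┃
 ┃The│ ┃      *                 ┃h┃
 ┃The│ ┃                        ┃ ┃
 ┃The└─┃                        ┃p┃


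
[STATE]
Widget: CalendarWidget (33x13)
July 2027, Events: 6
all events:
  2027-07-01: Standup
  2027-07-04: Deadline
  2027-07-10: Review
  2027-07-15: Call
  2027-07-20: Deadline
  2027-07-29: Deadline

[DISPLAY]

            July 2027            
Mo Tu We Th Fr Sa Su             
          1*  2  3  4*           
 5  6  7  8  9 10* 11            
12 13 14 15* 16 17 18            
19 20* 21 22 23 24 25            
26 27 28 29* 30 31               
                                 
                                 
                                 
                                 
                                 
                                 


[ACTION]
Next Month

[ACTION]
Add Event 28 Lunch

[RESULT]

           August 2027           
Mo Tu We Th Fr Sa Su             
                   1             
 2  3  4  5  6  7  8             
 9 10 11 12 13 14 15             
16 17 18 19 20 21 22             
23 24 25 26 27 28* 29            
30 31                            
                                 
                                 
                                 
                                 
                                 


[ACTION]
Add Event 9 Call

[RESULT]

           August 2027           
Mo Tu We Th Fr Sa Su             
                   1             
 2  3  4  5  6  7  8             
 9* 10 11 12 13 14 15            
16 17 18 19 20 21 22             
23 24 25 26 27 28* 29            
30 31                            
                                 
                                 
                                 
                                 
                                 


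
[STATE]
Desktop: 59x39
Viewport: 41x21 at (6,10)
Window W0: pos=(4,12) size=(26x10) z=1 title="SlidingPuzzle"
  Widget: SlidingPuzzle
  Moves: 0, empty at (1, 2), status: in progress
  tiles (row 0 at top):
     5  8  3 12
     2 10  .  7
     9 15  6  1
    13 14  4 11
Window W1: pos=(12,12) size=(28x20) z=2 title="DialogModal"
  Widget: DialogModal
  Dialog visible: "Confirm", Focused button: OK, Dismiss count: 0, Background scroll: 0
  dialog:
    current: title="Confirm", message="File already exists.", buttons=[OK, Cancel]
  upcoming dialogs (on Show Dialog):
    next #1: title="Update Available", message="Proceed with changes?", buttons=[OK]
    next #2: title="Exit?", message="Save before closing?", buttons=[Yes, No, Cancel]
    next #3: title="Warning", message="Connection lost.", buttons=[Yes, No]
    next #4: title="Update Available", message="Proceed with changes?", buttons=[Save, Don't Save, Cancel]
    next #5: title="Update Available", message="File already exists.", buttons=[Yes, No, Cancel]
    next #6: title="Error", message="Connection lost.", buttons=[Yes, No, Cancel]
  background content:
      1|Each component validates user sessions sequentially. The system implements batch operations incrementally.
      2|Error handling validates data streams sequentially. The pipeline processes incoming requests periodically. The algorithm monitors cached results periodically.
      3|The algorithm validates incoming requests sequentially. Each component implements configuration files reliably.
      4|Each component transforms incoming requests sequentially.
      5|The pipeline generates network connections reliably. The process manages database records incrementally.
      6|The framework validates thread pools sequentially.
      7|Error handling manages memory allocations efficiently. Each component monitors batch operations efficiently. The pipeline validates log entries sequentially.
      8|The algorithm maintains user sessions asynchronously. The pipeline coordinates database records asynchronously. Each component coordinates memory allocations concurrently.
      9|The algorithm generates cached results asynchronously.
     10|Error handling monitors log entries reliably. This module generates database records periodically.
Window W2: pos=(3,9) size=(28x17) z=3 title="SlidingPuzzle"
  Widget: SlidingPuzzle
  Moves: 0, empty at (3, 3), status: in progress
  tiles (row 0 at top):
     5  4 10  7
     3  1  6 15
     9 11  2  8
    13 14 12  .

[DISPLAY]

lidingPuzzle            ┃                
────────────────────────┨                
───┬────┬────┬────┐     ┃━━━━━━━━┓       
 5 │  4 │ 10 │  7 │     ┃        ┃       
───┼────┼────┼────┤     ┃────────┨       
 3 │  1 │  6 │ 15 │     ┃idates u┃       
───┼────┼────┼────┤     ┃idates d┃       
 9 │ 11 │  2 │  8 │     ┃dates in┃       
───┼────┼────┼────┤     ┃nsforms ┃       
13 │ 14 │ 12 │    │     ┃ates net┃       
───┴────┴────┴────┘     ┃─────┐th┃       
ves: 0                  ┃     │em┃       
                        ┃ists.│us┃       
                        ┃     │ca┃       
                        ┃─────┘lo┃       
━━━━━━━━━━━━━━━━━━━━━━━━┛        ┃       
      ┃                          ┃       
      ┃                          ┃       
      ┃                          ┃       
      ┃                          ┃       
      ┃                          ┃       


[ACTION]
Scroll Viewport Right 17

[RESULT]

            ┃                            
────────────┨                            
─┬────┐     ┃━━━━━━━━┓                   
 │  7 │     ┃        ┃                   
─┼────┤     ┃────────┨                   
 │ 15 │     ┃idates u┃                   
─┼────┤     ┃idates d┃                   
 │  8 │     ┃dates in┃                   
─┼────┤     ┃nsforms ┃                   
 │    │     ┃ates net┃                   
─┴────┘     ┃─────┐th┃                   
            ┃     │em┃                   
            ┃ists.│us┃                   
            ┃     │ca┃                   
            ┃─────┘lo┃                   
━━━━━━━━━━━━┛        ┃                   
                     ┃                   
                     ┃                   
                     ┃                   
                     ┃                   
                     ┃                   


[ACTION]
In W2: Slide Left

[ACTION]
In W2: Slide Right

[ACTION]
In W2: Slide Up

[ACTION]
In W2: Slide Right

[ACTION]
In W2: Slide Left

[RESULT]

            ┃                            
────────────┨                            
─┬────┐     ┃━━━━━━━━┓                   
 │  7 │     ┃        ┃                   
─┼────┤     ┃────────┨                   
 │ 15 │     ┃idates u┃                   
─┼────┤     ┃idates d┃                   
 │  8 │     ┃dates in┃                   
─┼────┤     ┃nsforms ┃                   
 │ 12 │     ┃ates net┃                   
─┴────┘     ┃─────┐th┃                   
            ┃     │em┃                   
            ┃ists.│us┃                   
            ┃     │ca┃                   
            ┃─────┘lo┃                   
━━━━━━━━━━━━┛        ┃                   
                     ┃                   
                     ┃                   
                     ┃                   
                     ┃                   
                     ┃                   


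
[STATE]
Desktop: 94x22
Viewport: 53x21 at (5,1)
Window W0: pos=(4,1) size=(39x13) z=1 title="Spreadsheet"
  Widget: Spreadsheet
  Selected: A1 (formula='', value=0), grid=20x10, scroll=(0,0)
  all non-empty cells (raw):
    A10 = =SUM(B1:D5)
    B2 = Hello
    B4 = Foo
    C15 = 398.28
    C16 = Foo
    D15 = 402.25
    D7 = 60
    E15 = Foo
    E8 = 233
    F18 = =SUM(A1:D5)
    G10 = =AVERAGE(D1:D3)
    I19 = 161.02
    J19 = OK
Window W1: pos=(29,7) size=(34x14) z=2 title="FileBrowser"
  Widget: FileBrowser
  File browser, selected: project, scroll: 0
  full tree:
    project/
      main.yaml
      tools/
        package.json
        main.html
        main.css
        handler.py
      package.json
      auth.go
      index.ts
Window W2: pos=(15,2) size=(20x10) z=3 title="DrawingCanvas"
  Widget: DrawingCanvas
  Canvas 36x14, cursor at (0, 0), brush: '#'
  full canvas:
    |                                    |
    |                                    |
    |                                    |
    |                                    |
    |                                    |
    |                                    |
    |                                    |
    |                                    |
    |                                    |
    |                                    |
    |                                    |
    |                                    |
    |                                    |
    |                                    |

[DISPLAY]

━━━━━━━━━━━━━━━━━━━━━━━━━━━━━━━━━━━━━┓               
 Spreadshe┏━━━━━━━━━━━━━━━━━━┓       ┃               
──────────┃ DrawingCanvas    ┃───────┨               
A1:       ┠──────────────────┨       ┃               
       A  ┃+                 ┃ D     ┃               
----------┃                  ┃-------┃               
  1      [┃                  ┃━━━━━━━━━━━━━━━━━━━━━━━
  2       ┃                  ┃Browser                
  3       ┃                  ┃───────────────────────
  4       ┃                  ┃ project/              
  5       ┗━━━━━━━━━━━━━━━━━━┛ain.yaml               
  6        0       0    ┃    [+] tools/              
━━━━━━━━━━━━━━━━━━━━━━━━┃    package.json            
                        ┃    auth.go                 
                        ┃    index.ts                
                        ┃                            
                        ┃                            
                        ┃                            
                        ┃                            
                        ┗━━━━━━━━━━━━━━━━━━━━━━━━━━━━
                                                     


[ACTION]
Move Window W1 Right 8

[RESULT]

━━━━━━━━━━━━━━━━━━━━━━━━━━━━━━━━━━━━━┓               
 Spreadshe┏━━━━━━━━━━━━━━━━━━┓       ┃               
──────────┃ DrawingCanvas    ┃───────┨               
A1:       ┠──────────────────┨       ┃               
       A  ┃+                 ┃ D     ┃               
----------┃                  ┃-------┃               
  1      [┃                  ┃  ┏━━━━━━━━━━━━━━━━━━━━
  2       ┃                  ┃  ┃ FileBrowser        
  3       ┃                  ┃  ┠────────────────────
  4       ┃                  ┃  ┃> [-] project/      
  5       ┗━━━━━━━━━━━━━━━━━━┛  ┃    main.yaml       
  6        0       0       0    ┃    [+] tools/      
━━━━━━━━━━━━━━━━━━━━━━━━━━━━━━━━┃    package.json    
                                ┃    auth.go         
                                ┃    index.ts        
                                ┃                    
                                ┃                    
                                ┃                    
                                ┃                    
                                ┗━━━━━━━━━━━━━━━━━━━━
                                                     


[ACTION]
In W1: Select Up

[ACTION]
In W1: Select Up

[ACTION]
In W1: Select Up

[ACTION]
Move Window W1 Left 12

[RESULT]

━━━━━━━━━━━━━━━━━━━━━━━━━━━━━━━━━━━━━┓               
 Spreadshe┏━━━━━━━━━━━━━━━━━━┓       ┃               
──────────┃ DrawingCanvas    ┃───────┨               
A1:       ┠──────────────────┨       ┃               
       A  ┃+                 ┃ D     ┃               
----------┃                  ┃-------┃               
  1      [┃                  ┃━━━━━━━━━━━━━━━━━━━━━━━
  2       ┃                  ┃ser                    
  3       ┃                  ┃───────────────────────
  4       ┃                  ┃ject/                  
  5       ┗━━━━━━━━━━━━━━━━━━┛yaml                   
  6        0       0┃    [+] tools/                  
━━━━━━━━━━━━━━━━━━━━┃    package.json                
                    ┃    auth.go                     
                    ┃    index.ts                    
                    ┃                                
                    ┃                                
                    ┃                                
                    ┃                                
                    ┗━━━━━━━━━━━━━━━━━━━━━━━━━━━━━━━━
                                                     


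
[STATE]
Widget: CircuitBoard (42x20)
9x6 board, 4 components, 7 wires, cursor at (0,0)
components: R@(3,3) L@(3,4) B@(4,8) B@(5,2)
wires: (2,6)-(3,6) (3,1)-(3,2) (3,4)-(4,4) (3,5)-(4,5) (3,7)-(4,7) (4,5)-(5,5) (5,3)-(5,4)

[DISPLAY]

   0 1 2 3 4 5 6 7 8                      
0  [.]                                    
                                          
1                                         
                                          
2                           ·             
                            │             
3       · ─ ·   R   L   ·   ·   ·         
                    │   │       │         
4                   ·   ·       ·   B     
                        │                 
5           B   · ─ ·   ·                 
Cursor: (0,0)                             
                                          
                                          
                                          
                                          
                                          
                                          
                                          


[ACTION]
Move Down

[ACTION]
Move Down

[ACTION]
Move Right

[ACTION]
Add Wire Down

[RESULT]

   0 1 2 3 4 5 6 7 8                      
0                                         
                                          
1                                         
                                          
2      [.]                  ·             
        │                   │             
3       · ─ ·   R   L   ·   ·   ·         
                    │   │       │         
4                   ·   ·       ·   B     
                        │                 
5           B   · ─ ·   ·                 
Cursor: (2,1)                             
                                          
                                          
                                          
                                          
                                          
                                          
                                          


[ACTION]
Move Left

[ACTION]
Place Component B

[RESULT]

   0 1 2 3 4 5 6 7 8                      
0                                         
                                          
1                                         
                                          
2  [B]  ·                   ·             
        │                   │             
3       · ─ ·   R   L   ·   ·   ·         
                    │   │       │         
4                   ·   ·       ·   B     
                        │                 
5           B   · ─ ·   ·                 
Cursor: (2,0)                             
                                          
                                          
                                          
                                          
                                          
                                          
                                          


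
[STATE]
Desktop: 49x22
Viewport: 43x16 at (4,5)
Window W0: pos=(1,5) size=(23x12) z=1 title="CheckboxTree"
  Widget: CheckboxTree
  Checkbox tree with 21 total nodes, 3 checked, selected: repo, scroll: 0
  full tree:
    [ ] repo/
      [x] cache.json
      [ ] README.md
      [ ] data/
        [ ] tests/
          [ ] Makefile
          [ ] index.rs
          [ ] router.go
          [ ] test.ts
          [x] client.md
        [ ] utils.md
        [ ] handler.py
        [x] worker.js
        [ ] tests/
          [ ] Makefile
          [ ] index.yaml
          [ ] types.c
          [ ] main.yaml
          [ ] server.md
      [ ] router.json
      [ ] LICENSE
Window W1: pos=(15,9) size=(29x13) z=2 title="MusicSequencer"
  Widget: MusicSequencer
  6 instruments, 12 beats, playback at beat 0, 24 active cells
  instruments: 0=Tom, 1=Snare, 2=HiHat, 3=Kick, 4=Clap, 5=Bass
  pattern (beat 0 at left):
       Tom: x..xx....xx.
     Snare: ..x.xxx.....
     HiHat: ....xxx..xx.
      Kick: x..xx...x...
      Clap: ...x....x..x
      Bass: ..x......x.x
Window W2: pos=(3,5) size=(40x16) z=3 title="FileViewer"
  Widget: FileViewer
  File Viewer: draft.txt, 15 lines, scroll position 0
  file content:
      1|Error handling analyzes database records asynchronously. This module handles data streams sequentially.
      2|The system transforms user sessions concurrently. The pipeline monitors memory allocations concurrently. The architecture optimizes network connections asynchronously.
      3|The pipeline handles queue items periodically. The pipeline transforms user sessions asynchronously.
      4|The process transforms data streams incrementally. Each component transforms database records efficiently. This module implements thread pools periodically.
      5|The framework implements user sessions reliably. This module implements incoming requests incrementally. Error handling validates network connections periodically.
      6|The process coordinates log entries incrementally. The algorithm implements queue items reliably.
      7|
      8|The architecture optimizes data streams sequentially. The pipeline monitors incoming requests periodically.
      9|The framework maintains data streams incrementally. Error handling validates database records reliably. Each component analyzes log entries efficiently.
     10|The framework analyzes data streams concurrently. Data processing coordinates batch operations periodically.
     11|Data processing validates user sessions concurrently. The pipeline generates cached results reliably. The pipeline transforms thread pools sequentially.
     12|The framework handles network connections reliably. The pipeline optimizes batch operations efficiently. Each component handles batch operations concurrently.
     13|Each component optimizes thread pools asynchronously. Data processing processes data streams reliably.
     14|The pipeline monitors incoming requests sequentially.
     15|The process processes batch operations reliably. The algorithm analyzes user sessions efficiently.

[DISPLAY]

━━━━━━━━━━━━━━━━━━━━━━━━━━━━━━━━━━━━━━┓    
 FileViewer                           ┃    
──────────────────────────────────────┨    
Error handling analyzes database reco▲┃    
The system transforms user sessions c█┃┓   
The pipeline handles queue items peri░┃┃   
The process transforms data streams i░┃┨   
The framework implements user session░┃┃   
The process coordinates log entries i░┃┃   
                                     ░┃┃   
The architecture optimizes data strea░┃┃   
The framework maintains data streams ░┃┃   
The framework analyzes data streams c░┃┃   
Data processing validates user sessio░┃┃   
The framework handles network connect▼┃┃   
━━━━━━━━━━━━━━━━━━━━━━━━━━━━━━━━━━━━━━┛┃   


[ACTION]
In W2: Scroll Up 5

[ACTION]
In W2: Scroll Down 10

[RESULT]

━━━━━━━━━━━━━━━━━━━━━━━━━━━━━━━━━━━━━━┓    
 FileViewer                           ┃    
──────────────────────────────────────┨    
The process transforms data streams i▲┃    
The framework implements user session░┃┓   
The process coordinates log entries i░┃┃   
                                     ░┃┨   
The architecture optimizes data strea░┃┃   
The framework maintains data streams ░┃┃   
The framework analyzes data streams c░┃┃   
Data processing validates user sessio░┃┃   
The framework handles network connect░┃┃   
Each component optimizes thread pools░┃┃   
The pipeline monitors incoming reques█┃┃   
The process processes batch operation▼┃┃   
━━━━━━━━━━━━━━━━━━━━━━━━━━━━━━━━━━━━━━┛┃   


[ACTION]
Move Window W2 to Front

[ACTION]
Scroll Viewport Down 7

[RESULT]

 FileViewer                           ┃    
──────────────────────────────────────┨    
The process transforms data streams i▲┃    
The framework implements user session░┃┓   
The process coordinates log entries i░┃┃   
                                     ░┃┨   
The architecture optimizes data strea░┃┃   
The framework maintains data streams ░┃┃   
The framework analyzes data streams c░┃┃   
Data processing validates user sessio░┃┃   
The framework handles network connect░┃┃   
Each component optimizes thread pools░┃┃   
The pipeline monitors incoming reques█┃┃   
The process processes batch operation▼┃┃   
━━━━━━━━━━━━━━━━━━━━━━━━━━━━━━━━━━━━━━┛┃   
           ┗━━━━━━━━━━━━━━━━━━━━━━━━━━━┛   


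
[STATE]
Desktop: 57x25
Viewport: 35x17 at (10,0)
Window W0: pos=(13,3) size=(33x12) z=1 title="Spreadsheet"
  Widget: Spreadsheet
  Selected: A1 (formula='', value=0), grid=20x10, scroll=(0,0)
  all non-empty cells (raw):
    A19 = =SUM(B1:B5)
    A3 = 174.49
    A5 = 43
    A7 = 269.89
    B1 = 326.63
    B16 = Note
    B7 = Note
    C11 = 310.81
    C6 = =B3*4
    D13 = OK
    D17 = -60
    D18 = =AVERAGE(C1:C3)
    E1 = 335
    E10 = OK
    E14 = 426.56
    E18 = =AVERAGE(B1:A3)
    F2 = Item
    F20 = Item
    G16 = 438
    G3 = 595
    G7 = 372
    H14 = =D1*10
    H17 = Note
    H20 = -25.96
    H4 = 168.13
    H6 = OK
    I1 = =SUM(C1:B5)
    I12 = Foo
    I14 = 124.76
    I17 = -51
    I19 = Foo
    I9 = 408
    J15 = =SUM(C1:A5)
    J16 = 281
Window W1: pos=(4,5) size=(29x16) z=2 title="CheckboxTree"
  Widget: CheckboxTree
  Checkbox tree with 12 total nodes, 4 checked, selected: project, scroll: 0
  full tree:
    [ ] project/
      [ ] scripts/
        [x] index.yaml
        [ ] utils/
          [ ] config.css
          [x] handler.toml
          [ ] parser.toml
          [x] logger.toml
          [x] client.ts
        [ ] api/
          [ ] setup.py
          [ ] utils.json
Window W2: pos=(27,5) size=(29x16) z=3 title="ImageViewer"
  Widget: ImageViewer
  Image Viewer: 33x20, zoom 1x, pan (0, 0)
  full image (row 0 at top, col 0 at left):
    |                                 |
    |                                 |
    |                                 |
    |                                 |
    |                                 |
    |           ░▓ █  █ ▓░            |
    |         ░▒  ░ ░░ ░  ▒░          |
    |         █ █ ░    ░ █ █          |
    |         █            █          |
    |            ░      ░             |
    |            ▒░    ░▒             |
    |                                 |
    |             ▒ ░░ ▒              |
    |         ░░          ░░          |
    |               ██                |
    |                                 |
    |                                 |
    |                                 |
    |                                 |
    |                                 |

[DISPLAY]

                                   
                                   
                                   
   ┏━━━━━━━━━━━━━━━━━━━━━━━━━━━━━━━
   ┃ Spreadsheet                   
━━━━━━━━━━━━━━━━━┏━━━━━━━━━━━━━━━━━
kboxTree         ┃ ImageViewer     
─────────────────┠─────────────────
project/         ┃                 
] scripts/       ┃                 
[x] index.yaml   ┃                 
[-] utils/       ┃                 
  [ ] config.css ┃                 
  [x] handler.tom┃           ░▓ █  
  [ ] parser.toml┃         ░▒  ░ ░░
  [x] logger.toml┃         █ █ ░   
  [x] client.ts  ┃         █       


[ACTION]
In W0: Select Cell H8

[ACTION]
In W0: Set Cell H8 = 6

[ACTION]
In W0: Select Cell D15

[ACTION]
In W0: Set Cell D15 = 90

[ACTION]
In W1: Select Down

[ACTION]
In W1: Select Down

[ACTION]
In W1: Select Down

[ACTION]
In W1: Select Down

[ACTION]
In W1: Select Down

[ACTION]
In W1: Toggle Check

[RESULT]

                                   
                                   
                                   
   ┏━━━━━━━━━━━━━━━━━━━━━━━━━━━━━━━
   ┃ Spreadsheet                   
━━━━━━━━━━━━━━━━━┏━━━━━━━━━━━━━━━━━
kboxTree         ┃ ImageViewer     
─────────────────┠─────────────────
project/         ┃                 
] scripts/       ┃                 
[x] index.yaml   ┃                 
[-] utils/       ┃                 
  [ ] config.css ┃                 
  [ ] handler.tom┃           ░▓ █  
  [ ] parser.toml┃         ░▒  ░ ░░
  [x] logger.toml┃         █ █ ░   
  [x] client.ts  ┃         █       
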